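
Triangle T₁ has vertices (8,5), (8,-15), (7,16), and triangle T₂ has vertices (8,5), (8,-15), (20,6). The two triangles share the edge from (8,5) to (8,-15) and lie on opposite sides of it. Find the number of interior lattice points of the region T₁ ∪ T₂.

128

The union is the simple quadrilateral with vertices (8,5), (7,16), (8,-15), (20,6) in order.
The shoelace formula gives twice the area as |(8·16 − 7·5) + (7·(-15) − 8·16) + (8·6 − 20·(-15)) + (20·5 − 8·6)| = 260, so the area is 130.
Summing gcd(|Δx|,|Δy|) over the edges gives the boundary count: gcd(1,11) + gcd(1,31) + gcd(12,21) + gcd(12,1) = 1+1+3+1 = 6.
By Pick's theorem I = A − B/2 + 1 = 130 − 6/2 + 1 = 128.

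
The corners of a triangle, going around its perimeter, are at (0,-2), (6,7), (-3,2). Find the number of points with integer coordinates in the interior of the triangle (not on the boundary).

24

By the shoelace formula, twice the signed area is |(0·7 − 6·(-2)) + (6·2 − (-3)·7) + ((-3)·(-2) − 0·2)| = 51, so the area is 25.5.
Along each edge there are gcd(|Δx|,|Δy|)+1 lattice points, so counting each shared vertex once the boundary has gcd(6,9) + gcd(9,5) + gcd(3,4) = 3+1+1 = 5.
By Pick's theorem A = I + B/2 − 1, so I = 25.5 − 5/2 + 1 = 24.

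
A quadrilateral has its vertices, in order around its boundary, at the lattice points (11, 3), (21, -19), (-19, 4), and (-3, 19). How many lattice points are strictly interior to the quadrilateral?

556

Using the shoelace formula, 2A = |(11·(-19) − 21·3) + (21·4 − (-19)·(-19)) + ((-19)·19 − (-3)·4) + ((-3)·3 − 11·19)| = 1116, so the area is 558.
Along each edge there are gcd(|Δx|,|Δy|)+1 lattice points, so counting each shared vertex once the boundary has gcd(10,22) + gcd(40,23) + gcd(16,15) + gcd(14,16) = 2+1+1+2 = 6.
By Pick's theorem A = I + B/2 − 1, so I = 558 − 6/2 + 1 = 556.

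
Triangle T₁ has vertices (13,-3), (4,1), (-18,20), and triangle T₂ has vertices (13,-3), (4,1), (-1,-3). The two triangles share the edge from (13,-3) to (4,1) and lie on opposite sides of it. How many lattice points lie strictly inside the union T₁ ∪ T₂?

The union is the simple quadrilateral with vertices (13,-3), (-18,20), (4,1), (-1,-3) in order.
By the shoelace formula, twice the signed area is |[13·20 − (-18)·(-3)] + [(-18)·1 − 4·20] + [4·(-3) − (-1)·1] + [(-1)·(-3) − 13·(-3)]| = 139, so the area is 69.5.
Along each edge there are gcd(|Δx|,|Δy|)+1 lattice points, so counting each shared vertex once the boundary has gcd(31,23) + gcd(22,19) + gcd(5,4) + gcd(14,0) = 1+1+1+14 = 17.
By Pick's theorem I = A − B/2 + 1 = 69.5 − 17/2 + 1 = 62.

62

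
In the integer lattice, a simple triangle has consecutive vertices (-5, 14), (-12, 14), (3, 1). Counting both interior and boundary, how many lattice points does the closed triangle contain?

51

By the shoelace formula, twice the signed area is |[(-5)·14 − (-12)·14] + [(-12)·1 − 3·14] + [3·14 − (-5)·1]| = 91, so the area is 91/2.
Summing gcd(|Δx|,|Δy|) over the edges gives the boundary count: gcd(7,0) + gcd(15,13) + gcd(8,13) = 7+1+1 = 9.
Pick's theorem gives I = A − B/2 + 1 = 91/2 − 9/2 + 1 = 42, so the closed region contains I + B = 42 + 9 = 51 lattice points.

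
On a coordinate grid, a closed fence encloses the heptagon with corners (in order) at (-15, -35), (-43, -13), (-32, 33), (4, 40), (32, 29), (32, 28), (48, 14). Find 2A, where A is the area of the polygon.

Using the shoelace formula, 2A = |((-15)·(-13) − (-43)·(-35)) + ((-43)·33 − (-32)·(-13)) + ((-32)·40 − 4·33) + (4·29 − 32·40) + (32·28 − 32·29) + (32·14 − 48·28) + (48·(-35) − (-15)·14)| = 8119, so the area is 8119/2.

8119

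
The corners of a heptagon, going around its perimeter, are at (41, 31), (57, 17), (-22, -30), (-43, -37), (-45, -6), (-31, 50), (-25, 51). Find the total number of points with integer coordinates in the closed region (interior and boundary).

Using the shoelace formula, 2A = |[41·17 − 57·31] + [57·(-30) − (-22)·17] + [(-22)·(-37) − (-43)·(-30)] + [(-43)·(-6) − (-45)·(-37)] + [(-45)·50 − (-31)·(-6)] + [(-31)·51 − (-25)·50] + [(-25)·31 − 41·51]| = 9922, so the area is 4961.
The number of boundary lattice points is Σ gcd(|Δx|,|Δy|) = gcd(16,14) + gcd(79,47) + gcd(21,7) + gcd(2,31) + gcd(14,56) + gcd(6,1) + gcd(66,20) = 2+1+7+1+14+1+2 = 28.
Pick's theorem gives I = A − B/2 + 1 = 4961 − 28/2 + 1 = 4948, so the closed region contains I + B = 4948 + 28 = 4976 lattice points.

4976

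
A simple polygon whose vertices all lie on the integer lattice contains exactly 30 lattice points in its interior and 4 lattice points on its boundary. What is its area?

Pick's theorem states A = I + B/2 − 1, so A = 30 + 4/2 − 1 = 31.

31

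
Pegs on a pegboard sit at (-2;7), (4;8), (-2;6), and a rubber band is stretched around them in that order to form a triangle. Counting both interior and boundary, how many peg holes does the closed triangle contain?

The shoelace formula gives twice the area as |((-2)·8 − 4·7) + (4·6 − (-2)·8) + ((-2)·7 − (-2)·6)| = 6, so the area is 3.
The number of boundary lattice points is Σ gcd(|Δx|,|Δy|) = gcd(6,1) + gcd(6,2) + gcd(0,1) = 1+2+1 = 4.
Pick's theorem gives I = A − B/2 + 1 = 3 − 4/2 + 1 = 2, so the closed region contains I + B = 2 + 4 = 6 lattice points.

6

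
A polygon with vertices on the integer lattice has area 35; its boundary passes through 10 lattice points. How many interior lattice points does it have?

31

From Pick's theorem, I = A − B/2 + 1 = 35 − 10/2 + 1 = 31.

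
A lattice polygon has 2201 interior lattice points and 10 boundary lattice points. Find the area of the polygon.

By Pick's theorem, A = I + B/2 − 1 = 2201 + 10/2 − 1 = 2205.

2205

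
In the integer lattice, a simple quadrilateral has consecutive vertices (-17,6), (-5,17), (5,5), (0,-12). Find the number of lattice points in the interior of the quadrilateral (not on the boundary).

By the shoelace formula, twice the signed area is |[(-17)·17 − (-5)·6] + [(-5)·5 − 5·17] + [5·(-12) − 0·5] + [0·6 − (-17)·(-12)]| = 633, so the area is 633/2.
The number of boundary lattice points is Σ gcd(|Δx|,|Δy|) = gcd(12,11) + gcd(10,12) + gcd(5,17) + gcd(17,18) = 1+2+1+1 = 5.
Pick's theorem gives I = A − B/2 + 1 = 633/2 − 5/2 + 1 = 315.

315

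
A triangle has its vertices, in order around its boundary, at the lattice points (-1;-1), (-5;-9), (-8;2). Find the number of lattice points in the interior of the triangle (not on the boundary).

32

By the shoelace formula, twice the signed area is |((-1)·(-9) − (-5)·(-1)) + ((-5)·2 − (-8)·(-9)) + ((-8)·(-1) − (-1)·2)| = 68, so the area is 34.
Summing gcd(|Δx|,|Δy|) over the edges gives the boundary count: gcd(4,8) + gcd(3,11) + gcd(7,3) = 4+1+1 = 6.
By Pick's theorem A = I + B/2 − 1, so I = 34 − 6/2 + 1 = 32.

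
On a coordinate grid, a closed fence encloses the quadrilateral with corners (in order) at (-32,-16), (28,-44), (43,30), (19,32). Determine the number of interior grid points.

3053

By the shoelace formula, twice the signed area is |[(-32)·(-44) − 28·(-16)] + [28·30 − 43·(-44)] + [43·32 − 19·30] + [19·(-16) − (-32)·32]| = 6114, so the area is 3057.
Summing gcd(|Δx|,|Δy|) over the edges gives the boundary count: gcd(60,28) + gcd(15,74) + gcd(24,2) + gcd(51,48) = 4+1+2+3 = 10.
By Pick's theorem A = I + B/2 − 1, so I = 3057 − 10/2 + 1 = 3053.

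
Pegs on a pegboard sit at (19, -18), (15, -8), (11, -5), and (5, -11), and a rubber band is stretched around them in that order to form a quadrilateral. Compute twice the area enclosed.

154

Using the shoelace formula, 2A = |[19·(-8) − 15·(-18)] + [15·(-5) − 11·(-8)] + [11·(-11) − 5·(-5)] + [5·(-18) − 19·(-11)]| = 154, so the area is 77.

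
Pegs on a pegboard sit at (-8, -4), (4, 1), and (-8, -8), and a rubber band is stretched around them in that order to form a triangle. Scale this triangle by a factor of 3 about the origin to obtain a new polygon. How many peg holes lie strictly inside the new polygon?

205

The shoelace formula gives twice the area as |((-8)·1 − 4·(-4)) + (4·(-8) − (-8)·1) + ((-8)·(-4) − (-8)·(-8))| = 48, so the area is 24.
Along each edge there are gcd(|Δx|,|Δy|)+1 lattice points, so counting each shared vertex once the boundary has gcd(12,5) + gcd(12,9) + gcd(0,4) = 1+3+4 = 8.
Scaling by 3 multiplies the area by 3² = 9 (so the new area is 216) and multiplies the boundary lattice-point count by 3, giving 24.
By Pick's theorem, the interior count of the dilated polygon is 216 − 24/2 + 1 = 205.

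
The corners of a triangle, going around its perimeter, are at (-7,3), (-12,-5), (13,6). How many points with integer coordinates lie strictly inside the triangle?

72

Using the shoelace formula, 2A = |[(-7)·(-5) − (-12)·3] + [(-12)·6 − 13·(-5)] + [13·3 − (-7)·6]| = 145, so the area is 72.5.
Summing gcd(|Δx|,|Δy|) over the edges gives the boundary count: gcd(5,8) + gcd(25,11) + gcd(20,3) = 1+1+1 = 3.
Pick's theorem gives I = A − B/2 + 1 = 72.5 − 3/2 + 1 = 72.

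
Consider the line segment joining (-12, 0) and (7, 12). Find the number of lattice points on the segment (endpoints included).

The number of lattice points on a segment between lattice points is gcd(|Δx|,|Δy|) + 1 = gcd(19,12) + 1 = 1 + 1 = 2.

2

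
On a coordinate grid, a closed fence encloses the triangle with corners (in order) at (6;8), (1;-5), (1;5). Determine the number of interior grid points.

Using the shoelace formula, 2A = |(6·(-5) − 1·8) + (1·5 − 1·(-5)) + (1·8 − 6·5)| = 50, so the area is 25.
Along each edge there are gcd(|Δx|,|Δy|)+1 lattice points, so counting each shared vertex once the boundary has gcd(5,13) + gcd(0,10) + gcd(5,3) = 1+10+1 = 12.
Pick's theorem gives I = A − B/2 + 1 = 25 − 12/2 + 1 = 20.

20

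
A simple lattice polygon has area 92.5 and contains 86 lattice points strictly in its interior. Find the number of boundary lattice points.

15

Pick's theorem gives A = I + B/2 − 1, so B = 2(A − I + 1) = 2(92.5 − 86 + 1) = 15.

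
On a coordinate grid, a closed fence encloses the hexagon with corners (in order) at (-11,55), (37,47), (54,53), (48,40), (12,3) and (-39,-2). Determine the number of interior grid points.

2956

The shoelace formula gives twice the area as |[(-11)·47 − 37·55] + [37·53 − 54·47] + [54·40 − 48·53] + [48·3 − 12·40] + [12·(-2) − (-39)·3] + [(-39)·55 − (-11)·(-2)]| = 5923, so the area is 2961.5.
The number of boundary lattice points is Σ gcd(|Δx|,|Δy|) = gcd(48,8) + gcd(17,6) + gcd(6,13) + gcd(36,37) + gcd(51,5) + gcd(28,57) = 8+1+1+1+1+1 = 13.
Pick's theorem gives I = A − B/2 + 1 = 2961.5 − 13/2 + 1 = 2956.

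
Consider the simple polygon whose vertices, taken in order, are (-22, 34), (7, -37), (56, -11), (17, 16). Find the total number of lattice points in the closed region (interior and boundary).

By the shoelace formula, twice the signed area is |((-22)·(-37) − 7·34) + (7·(-11) − 56·(-37)) + (56·16 − 17·(-11)) + (17·34 − (-22)·16)| = 4584, so the area is 2292.
Summing gcd(|Δx|,|Δy|) over the edges gives the boundary count: gcd(29,71) + gcd(49,26) + gcd(39,27) + gcd(39,18) = 1+1+3+3 = 8.
Pick's theorem gives I = A − B/2 + 1 = 2292 − 8/2 + 1 = 2289, so the closed region contains I + B = 2289 + 8 = 2297 lattice points.

2297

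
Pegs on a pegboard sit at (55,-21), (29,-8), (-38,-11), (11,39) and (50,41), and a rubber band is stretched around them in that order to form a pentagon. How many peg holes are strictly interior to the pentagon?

3302

Using the shoelace formula, 2A = |[55·(-8) − 29·(-21)] + [29·(-11) − (-38)·(-8)] + [(-38)·39 − 11·(-11)] + [11·41 − 50·39] + [50·(-21) − 55·41]| = 6619, so the area is 6619/2.
The number of boundary lattice points is Σ gcd(|Δx|,|Δy|) = gcd(26,13) + gcd(67,3) + gcd(49,50) + gcd(39,2) + gcd(5,62) = 13+1+1+1+1 = 17.
By Pick's theorem A = I + B/2 − 1, so I = 6619/2 − 17/2 + 1 = 3302.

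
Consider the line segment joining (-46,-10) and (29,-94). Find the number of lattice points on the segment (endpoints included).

4

The number of lattice points on a segment between lattice points is gcd(|Δx|,|Δy|) + 1 = gcd(75,84) + 1 = 3 + 1 = 4.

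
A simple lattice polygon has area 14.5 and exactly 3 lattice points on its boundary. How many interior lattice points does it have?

14

From Pick's theorem, I = A − B/2 + 1 = 14.5 − 3/2 + 1 = 14.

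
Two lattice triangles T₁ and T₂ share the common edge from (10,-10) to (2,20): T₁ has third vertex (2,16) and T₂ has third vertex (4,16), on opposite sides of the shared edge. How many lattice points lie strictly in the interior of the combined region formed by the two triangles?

The union is the simple quadrilateral with vertices (10,-10), (2,16), (2,20), (4,16) in order.
By the shoelace formula, twice the signed area is |[10·16 − 2·(-10)] + [2·20 − 2·16] + [2·16 − 4·20] + [4·(-10) − 10·16]| = 60, so the area is 30.
Along each edge there are gcd(|Δx|,|Δy|)+1 lattice points, so counting each shared vertex once the boundary has gcd(8,26) + gcd(0,4) + gcd(2,4) + gcd(6,26) = 2+4+2+2 = 10.
By Pick's theorem I = A − B/2 + 1 = 30 − 10/2 + 1 = 26.

26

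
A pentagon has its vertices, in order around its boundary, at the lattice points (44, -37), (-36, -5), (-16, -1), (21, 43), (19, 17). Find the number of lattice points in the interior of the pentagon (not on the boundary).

2076

The shoelace formula gives twice the area as |[44·(-5) − (-36)·(-37)] + [(-36)·(-1) − (-16)·(-5)] + [(-16)·43 − 21·(-1)] + [21·17 − 19·43] + [19·(-37) − 44·17]| = 4174, so the area is 2087.
Summing gcd(|Δx|,|Δy|) over the edges gives the boundary count: gcd(80,32) + gcd(20,4) + gcd(37,44) + gcd(2,26) + gcd(25,54) = 16+4+1+2+1 = 24.
Pick's theorem gives I = A − B/2 + 1 = 2087 − 24/2 + 1 = 2076.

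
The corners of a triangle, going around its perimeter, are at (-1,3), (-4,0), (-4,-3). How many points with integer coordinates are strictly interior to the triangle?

1

Using the shoelace formula, 2A = |[(-1)·0 − (-4)·3] + [(-4)·(-3) − (-4)·0] + [(-4)·3 − (-1)·(-3)]| = 9, so the area is 9/2.
Along each edge there are gcd(|Δx|,|Δy|)+1 lattice points, so counting each shared vertex once the boundary has gcd(3,3) + gcd(0,3) + gcd(3,6) = 3+3+3 = 9.
By Pick's theorem A = I + B/2 − 1, so I = 9/2 − 9/2 + 1 = 1.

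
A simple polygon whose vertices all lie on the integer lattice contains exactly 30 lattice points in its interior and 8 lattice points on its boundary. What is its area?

33

By Pick's theorem, A = I + B/2 − 1 = 30 + 8/2 − 1 = 33.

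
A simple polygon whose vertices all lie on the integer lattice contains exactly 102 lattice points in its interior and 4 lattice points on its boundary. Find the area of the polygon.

Pick's theorem states A = I + B/2 − 1, so A = 102 + 4/2 − 1 = 103.

103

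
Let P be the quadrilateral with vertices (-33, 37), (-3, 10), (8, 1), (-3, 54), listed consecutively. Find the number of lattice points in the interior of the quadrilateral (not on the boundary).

By the shoelace formula, twice the signed area is |[(-33)·10 − (-3)·37] + [(-3)·1 − 8·10] + [8·54 − (-3)·1] + [(-3)·37 − (-33)·54]| = 1804, so the area is 902.
The number of boundary lattice points is Σ gcd(|Δx|,|Δy|) = gcd(30,27) + gcd(11,9) + gcd(11,53) + gcd(30,17) = 3+1+1+1 = 6.
Pick's theorem gives I = A − B/2 + 1 = 902 − 6/2 + 1 = 900.

900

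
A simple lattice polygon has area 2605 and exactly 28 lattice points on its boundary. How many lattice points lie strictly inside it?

2592

From Pick's theorem, I = A − B/2 + 1 = 2605 − 28/2 + 1 = 2592.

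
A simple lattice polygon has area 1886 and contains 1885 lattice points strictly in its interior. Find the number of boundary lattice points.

4

Pick's theorem gives A = I + B/2 − 1, so B = 2(A − I + 1) = 2(1886 − 1885 + 1) = 4.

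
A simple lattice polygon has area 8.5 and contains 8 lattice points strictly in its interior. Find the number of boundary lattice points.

Pick's theorem gives A = I + B/2 − 1, so B = 2(A − I + 1) = 2(8.5 − 8 + 1) = 3.

3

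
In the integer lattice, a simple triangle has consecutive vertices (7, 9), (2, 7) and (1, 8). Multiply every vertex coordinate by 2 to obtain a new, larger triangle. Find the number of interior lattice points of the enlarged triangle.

The shoelace formula gives twice the area as |[7·7 − 2·9] + [2·8 − 1·7] + [1·9 − 7·8]| = 7, so the area is 3.5.
Along each edge there are gcd(|Δx|,|Δy|)+1 lattice points, so counting each shared vertex once the boundary has gcd(5,2) + gcd(1,1) + gcd(6,1) = 1+1+1 = 3.
Scaling by 2 multiplies the area by 2² = 4 (so the new area is 14) and multiplies the boundary lattice-point count by 2, giving 6.
By Pick's theorem, the interior count of the dilated polygon is 14 − 6/2 + 1 = 12.

12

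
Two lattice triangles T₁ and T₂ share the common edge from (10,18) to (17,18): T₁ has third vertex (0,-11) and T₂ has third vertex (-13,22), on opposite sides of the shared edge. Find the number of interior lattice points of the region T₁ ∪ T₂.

The union is the simple quadrilateral with vertices (10,18), (0,-11), (17,18), (-13,22) in order.
Using the shoelace formula, 2A = |[10·(-11) − 0·18] + [0·18 − 17·(-11)] + [17·22 − (-13)·18] + [(-13)·18 − 10·22]| = 231, so the area is 115.5.
Summing gcd(|Δx|,|Δy|) over the edges gives the boundary count: gcd(10,29) + gcd(17,29) + gcd(30,4) + gcd(23,4) = 1+1+2+1 = 5.
By Pick's theorem I = A − B/2 + 1 = 115.5 − 5/2 + 1 = 114.

114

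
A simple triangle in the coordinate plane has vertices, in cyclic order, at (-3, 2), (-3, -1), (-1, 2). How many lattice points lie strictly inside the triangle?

The shoelace formula gives twice the area as |[(-3)·(-1) − (-3)·2] + [(-3)·2 − (-1)·(-1)] + [(-1)·2 − (-3)·2]| = 6, so the area is 3.
Summing gcd(|Δx|,|Δy|) over the edges gives the boundary count: gcd(0,3) + gcd(2,3) + gcd(2,0) = 3+1+2 = 6.
By Pick's theorem A = I + B/2 − 1, so I = 3 − 6/2 + 1 = 1.

1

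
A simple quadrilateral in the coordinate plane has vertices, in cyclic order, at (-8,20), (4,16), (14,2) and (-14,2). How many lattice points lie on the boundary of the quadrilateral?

Summing gcd(|Δx|,|Δy|) over the edges gives the boundary count: gcd(12,4) + gcd(10,14) + gcd(28,0) + gcd(6,18) = 4+2+28+6 = 40.

40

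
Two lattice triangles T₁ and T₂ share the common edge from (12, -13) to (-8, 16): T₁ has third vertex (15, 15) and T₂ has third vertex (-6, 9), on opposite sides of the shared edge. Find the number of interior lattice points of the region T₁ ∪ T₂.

The union is the simple quadrilateral with vertices (12, -13), (15, 15), (-8, 16), (-6, 9) in order.
By the shoelace formula, twice the signed area is |[12·15 − 15·(-13)] + [15·16 − (-8)·15] + [(-8)·9 − (-6)·16] + [(-6)·(-13) − 12·9]| = 729, so the area is 364.5.
The number of boundary lattice points is Σ gcd(|Δx|,|Δy|) = gcd(3,28) + gcd(23,1) + gcd(2,7) + gcd(18,22) = 1+1+1+2 = 5.
By Pick's theorem I = A − B/2 + 1 = 364.5 − 5/2 + 1 = 363.

363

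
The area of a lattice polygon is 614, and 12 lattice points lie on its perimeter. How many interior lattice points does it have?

609

Pick's theorem A = I + B/2 − 1 rearranges to I = A − B/2 + 1 = 614 − 12/2 + 1 = 609.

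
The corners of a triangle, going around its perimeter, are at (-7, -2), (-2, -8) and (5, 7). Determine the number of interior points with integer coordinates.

The shoelace formula gives twice the area as |((-7)·(-8) − (-2)·(-2)) + ((-2)·7 − 5·(-8)) + (5·(-2) − (-7)·7)| = 117, so the area is 117/2.
Summing gcd(|Δx|,|Δy|) over the edges gives the boundary count: gcd(5,6) + gcd(7,15) + gcd(12,9) = 1+1+3 = 5.
Pick's theorem gives I = A − B/2 + 1 = 117/2 − 5/2 + 1 = 57.

57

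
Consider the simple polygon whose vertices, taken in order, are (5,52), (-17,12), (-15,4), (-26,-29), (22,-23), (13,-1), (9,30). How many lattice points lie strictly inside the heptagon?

Using the shoelace formula, 2A = |[5·12 − (-17)·52] + [(-17)·4 − (-15)·12] + [(-15)·(-29) − (-26)·4] + [(-26)·(-23) − 22·(-29)] + [22·(-1) − 13·(-23)] + [13·30 − 9·(-1)] + [9·52 − 5·30]| = 3825, so the area is 3825/2.
The number of boundary lattice points is Σ gcd(|Δx|,|Δy|) = gcd(22,40) + gcd(2,8) + gcd(11,33) + gcd(48,6) + gcd(9,22) + gcd(4,31) + gcd(4,22) = 2+2+11+6+1+1+2 = 25.
By Pick's theorem A = I + B/2 − 1, so I = 3825/2 − 25/2 + 1 = 1901.

1901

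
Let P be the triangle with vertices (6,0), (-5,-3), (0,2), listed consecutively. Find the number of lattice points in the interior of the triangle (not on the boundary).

17

The shoelace formula gives twice the area as |[6·(-3) − (-5)·0] + [(-5)·2 − 0·(-3)] + [0·0 − 6·2]| = 40, so the area is 20.
The number of boundary lattice points is Σ gcd(|Δx|,|Δy|) = gcd(11,3) + gcd(5,5) + gcd(6,2) = 1+5+2 = 8.
Pick's theorem gives I = A − B/2 + 1 = 20 − 8/2 + 1 = 17.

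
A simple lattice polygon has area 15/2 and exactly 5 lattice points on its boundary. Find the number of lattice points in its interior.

From Pick's theorem, I = A − B/2 + 1 = 15/2 − 5/2 + 1 = 6.

6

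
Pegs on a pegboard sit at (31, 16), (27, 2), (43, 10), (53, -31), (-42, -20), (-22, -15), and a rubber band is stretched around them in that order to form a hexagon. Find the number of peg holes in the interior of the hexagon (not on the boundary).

The shoelace formula gives twice the area as |(31·2 − 27·16) + (27·10 − 43·2) + (43·(-31) − 53·10) + (53·(-20) − (-42)·(-31)) + ((-42)·(-15) − (-22)·(-20)) + ((-22)·16 − 31·(-15))| = 4108, so the area is 2054.
The number of boundary lattice points is Σ gcd(|Δx|,|Δy|) = gcd(4,14) + gcd(16,8) + gcd(10,41) + gcd(95,11) + gcd(20,5) + gcd(53,31) = 2+8+1+1+5+1 = 18.
Pick's theorem gives I = A − B/2 + 1 = 2054 − 18/2 + 1 = 2046.

2046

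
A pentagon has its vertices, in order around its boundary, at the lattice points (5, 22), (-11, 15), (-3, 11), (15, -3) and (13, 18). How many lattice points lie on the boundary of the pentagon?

The number of boundary lattice points is Σ gcd(|Δx|,|Δy|) = gcd(16,7) + gcd(8,4) + gcd(18,14) + gcd(2,21) + gcd(8,4) = 1+4+2+1+4 = 12.

12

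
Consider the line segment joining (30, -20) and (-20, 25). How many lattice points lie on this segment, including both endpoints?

6

The number of lattice points on a segment between lattice points is gcd(|Δx|,|Δy|) + 1 = gcd(50,45) + 1 = 5 + 1 = 6.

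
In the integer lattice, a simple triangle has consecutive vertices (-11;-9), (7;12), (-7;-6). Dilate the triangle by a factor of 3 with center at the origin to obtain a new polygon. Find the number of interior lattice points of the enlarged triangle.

By the shoelace formula, twice the signed area is |((-11)·12 − 7·(-9)) + (7·(-6) − (-7)·12) + ((-7)·(-9) − (-11)·(-6))| = 30, so the area is 15.
Summing gcd(|Δx|,|Δy|) over the edges gives the boundary count: gcd(18,21) + gcd(14,18) + gcd(4,3) = 3+2+1 = 6.
Scaling by 3 multiplies the area by 3² = 9 (so the new area is 135) and multiplies the boundary lattice-point count by 3, giving 18.
By Pick's theorem, the interior count of the dilated polygon is 135 − 18/2 + 1 = 127.

127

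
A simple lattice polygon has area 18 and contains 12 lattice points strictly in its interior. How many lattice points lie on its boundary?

14

Pick's theorem gives A = I + B/2 − 1, so B = 2(A − I + 1) = 2(18 − 12 + 1) = 14.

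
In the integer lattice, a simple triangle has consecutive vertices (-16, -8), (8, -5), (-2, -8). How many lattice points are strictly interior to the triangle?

By the shoelace formula, twice the signed area is |((-16)·(-5) − 8·(-8)) + (8·(-8) − (-2)·(-5)) + ((-2)·(-8) − (-16)·(-8))| = 42, so the area is 21.
Summing gcd(|Δx|,|Δy|) over the edges gives the boundary count: gcd(24,3) + gcd(10,3) + gcd(14,0) = 3+1+14 = 18.
Pick's theorem gives I = A − B/2 + 1 = 21 − 18/2 + 1 = 13.

13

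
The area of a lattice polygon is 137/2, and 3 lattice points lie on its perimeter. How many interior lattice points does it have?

Pick's theorem A = I + B/2 − 1 rearranges to I = A − B/2 + 1 = 137/2 − 3/2 + 1 = 68.

68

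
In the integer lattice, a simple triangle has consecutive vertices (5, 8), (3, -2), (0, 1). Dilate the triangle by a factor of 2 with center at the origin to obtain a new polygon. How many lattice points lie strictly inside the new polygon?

67

By the shoelace formula, twice the signed area is |(5·(-2) − 3·8) + (3·1 − 0·(-2)) + (0·8 − 5·1)| = 36, so the area is 18.
The number of boundary lattice points is Σ gcd(|Δx|,|Δy|) = gcd(2,10) + gcd(3,3) + gcd(5,7) = 2+3+1 = 6.
Scaling by 2 multiplies the area by 2² = 4 (so the new area is 72) and multiplies the boundary lattice-point count by 2, giving 12.
By Pick's theorem, the interior count of the dilated polygon is 72 − 12/2 + 1 = 67.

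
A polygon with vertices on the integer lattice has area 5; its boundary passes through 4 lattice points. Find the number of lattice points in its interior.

4

From Pick's theorem, I = A − B/2 + 1 = 5 − 4/2 + 1 = 4.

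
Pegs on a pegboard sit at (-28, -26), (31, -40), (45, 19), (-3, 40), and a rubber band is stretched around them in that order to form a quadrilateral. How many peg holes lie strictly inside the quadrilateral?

By the shoelace formula, twice the signed area is |[(-28)·(-40) − 31·(-26)] + [31·19 − 45·(-40)] + [45·40 − (-3)·19] + [(-3)·(-26) − (-28)·40]| = 7370, so the area is 3685.
The number of boundary lattice points is Σ gcd(|Δx|,|Δy|) = gcd(59,14) + gcd(14,59) + gcd(48,21) + gcd(25,66) = 1+1+3+1 = 6.
By Pick's theorem A = I + B/2 − 1, so I = 3685 − 6/2 + 1 = 3683.

3683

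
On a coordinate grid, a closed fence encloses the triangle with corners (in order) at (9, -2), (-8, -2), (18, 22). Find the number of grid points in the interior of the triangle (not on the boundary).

The shoelace formula gives twice the area as |[9·(-2) − (-8)·(-2)] + [(-8)·22 − 18·(-2)] + [18·(-2) − 9·22]| = 408, so the area is 204.
Along each edge there are gcd(|Δx|,|Δy|)+1 lattice points, so counting each shared vertex once the boundary has gcd(17,0) + gcd(26,24) + gcd(9,24) = 17+2+3 = 22.
Pick's theorem gives I = A − B/2 + 1 = 204 − 22/2 + 1 = 194.

194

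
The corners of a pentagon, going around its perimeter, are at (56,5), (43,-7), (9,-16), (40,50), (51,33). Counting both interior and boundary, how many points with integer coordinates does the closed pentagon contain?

By the shoelace formula, twice the signed area is |(56·(-7) − 43·5) + (43·(-16) − 9·(-7)) + (9·50 − 40·(-16)) + (40·33 − 51·50) + (51·5 − 56·33)| = 2965, so the area is 1482.5.
Along each edge there are gcd(|Δx|,|Δy|)+1 lattice points, so counting each shared vertex once the boundary has gcd(13,12) + gcd(34,9) + gcd(31,66) + gcd(11,17) + gcd(5,28) = 1+1+1+1+1 = 5.
Pick's theorem gives I = A − B/2 + 1 = 1482.5 − 5/2 + 1 = 1481, so the closed region contains I + B = 1481 + 5 = 1486 lattice points.

1486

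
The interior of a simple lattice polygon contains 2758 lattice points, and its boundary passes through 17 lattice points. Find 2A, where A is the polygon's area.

Pick's theorem states A = I + B/2 − 1, so A = 2758 + 17/2 − 1 = 5531/2.
Hence 2A = 5531.

5531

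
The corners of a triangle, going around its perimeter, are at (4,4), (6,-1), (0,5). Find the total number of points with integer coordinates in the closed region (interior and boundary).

14

By the shoelace formula, twice the signed area is |[4·(-1) − 6·4] + [6·5 − 0·(-1)] + [0·4 − 4·5]| = 18, so the area is 9.
Summing gcd(|Δx|,|Δy|) over the edges gives the boundary count: gcd(2,5) + gcd(6,6) + gcd(4,1) = 1+6+1 = 8.
Pick's theorem gives I = A − B/2 + 1 = 9 − 8/2 + 1 = 6, so the closed region contains I + B = 6 + 8 = 14 lattice points.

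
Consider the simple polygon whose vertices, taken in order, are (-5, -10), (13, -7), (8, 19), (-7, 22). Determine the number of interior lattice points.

475

By the shoelace formula, twice the signed area is |[(-5)·(-7) − 13·(-10)] + [13·19 − 8·(-7)] + [8·22 − (-7)·19] + [(-7)·(-10) − (-5)·22]| = 957, so the area is 957/2.
Summing gcd(|Δx|,|Δy|) over the edges gives the boundary count: gcd(18,3) + gcd(5,26) + gcd(15,3) + gcd(2,32) = 3+1+3+2 = 9.
By Pick's theorem A = I + B/2 − 1, so I = 957/2 − 9/2 + 1 = 475.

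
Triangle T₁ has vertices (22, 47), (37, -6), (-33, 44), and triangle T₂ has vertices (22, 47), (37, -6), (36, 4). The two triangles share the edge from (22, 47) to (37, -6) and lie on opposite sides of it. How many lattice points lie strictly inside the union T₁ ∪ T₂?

1523

The union is the simple quadrilateral with vertices (22, 47), (-33, 44), (37, -6), (36, 4) in order.
Using the shoelace formula, 2A = |(22·44 − (-33)·47) + ((-33)·(-6) − 37·44) + (37·4 − 36·(-6)) + (36·47 − 22·4)| = 3057, so the area is 1528.5.
The number of boundary lattice points is Σ gcd(|Δx|,|Δy|) = gcd(55,3) + gcd(70,50) + gcd(1,10) + gcd(14,43) = 1+10+1+1 = 13.
By Pick's theorem I = A − B/2 + 1 = 1528.5 − 13/2 + 1 = 1523.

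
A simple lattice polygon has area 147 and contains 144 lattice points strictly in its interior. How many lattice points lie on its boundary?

Pick's theorem gives A = I + B/2 − 1, so B = 2(A − I + 1) = 2(147 − 144 + 1) = 8.

8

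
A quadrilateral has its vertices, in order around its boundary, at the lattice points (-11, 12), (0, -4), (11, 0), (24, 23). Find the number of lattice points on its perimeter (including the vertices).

Along each edge there are gcd(|Δx|,|Δy|)+1 lattice points, so counting each shared vertex once the boundary has gcd(11,16) + gcd(11,4) + gcd(13,23) + gcd(35,11) = 1+1+1+1 = 4.

4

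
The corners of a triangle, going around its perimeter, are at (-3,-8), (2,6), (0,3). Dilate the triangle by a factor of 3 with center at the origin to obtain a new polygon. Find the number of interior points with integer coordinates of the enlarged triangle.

55

Using the shoelace formula, 2A = |((-3)·6 − 2·(-8)) + (2·3 − 0·6) + (0·(-8) − (-3)·3)| = 13, so the area is 13/2.
Along each edge there are gcd(|Δx|,|Δy|)+1 lattice points, so counting each shared vertex once the boundary has gcd(5,14) + gcd(2,3) + gcd(3,11) = 1+1+1 = 3.
Scaling by 3 multiplies the area by 3² = 9 (so the new area is 58.5) and multiplies the boundary lattice-point count by 3, giving 9.
By Pick's theorem, the interior count of the dilated polygon is 58.5 − 9/2 + 1 = 55.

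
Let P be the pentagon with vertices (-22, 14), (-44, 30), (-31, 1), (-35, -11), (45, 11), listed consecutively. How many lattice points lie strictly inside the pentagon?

1096

The shoelace formula gives twice the area as |((-22)·30 − (-44)·14) + ((-44)·1 − (-31)·30) + ((-31)·(-11) − (-35)·1) + ((-35)·11 − 45·(-11)) + (45·14 − (-22)·11)| = 2200, so the area is 1100.
The number of boundary lattice points is Σ gcd(|Δx|,|Δy|) = gcd(22,16) + gcd(13,29) + gcd(4,12) + gcd(80,22) + gcd(67,3) = 2+1+4+2+1 = 10.
Pick's theorem gives I = A − B/2 + 1 = 1100 − 10/2 + 1 = 1096.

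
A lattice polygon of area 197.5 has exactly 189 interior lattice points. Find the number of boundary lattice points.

19

Pick's theorem gives A = I + B/2 − 1, so B = 2(A − I + 1) = 2(197.5 − 189 + 1) = 19.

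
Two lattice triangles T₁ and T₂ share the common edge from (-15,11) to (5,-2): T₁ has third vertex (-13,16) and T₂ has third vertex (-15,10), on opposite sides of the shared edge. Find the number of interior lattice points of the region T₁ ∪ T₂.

The union is the simple quadrilateral with vertices (-15,11), (-13,16), (5,-2), (-15,10) in order.
The shoelace formula gives twice the area as |((-15)·16 − (-13)·11) + ((-13)·(-2) − 5·16) + (5·10 − (-15)·(-2)) + ((-15)·11 − (-15)·10)| = 146, so the area is 73.
Summing gcd(|Δx|,|Δy|) over the edges gives the boundary count: gcd(2,5) + gcd(18,18) + gcd(20,12) + gcd(0,1) = 1+18+4+1 = 24.
By Pick's theorem I = A − B/2 + 1 = 73 − 24/2 + 1 = 62.

62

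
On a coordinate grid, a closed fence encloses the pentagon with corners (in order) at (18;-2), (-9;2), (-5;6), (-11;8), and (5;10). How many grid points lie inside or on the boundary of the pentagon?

The shoelace formula gives twice the area as |(18·2 − (-9)·(-2)) + ((-9)·6 − (-5)·2) + ((-5)·8 − (-11)·6) + ((-11)·10 − 5·8) + (5·(-2) − 18·10)| = 340, so the area is 170.
Summing gcd(|Δx|,|Δy|) over the edges gives the boundary count: gcd(27,4) + gcd(4,4) + gcd(6,2) + gcd(16,2) + gcd(13,12) = 1+4+2+2+1 = 10.
Pick's theorem gives I = A − B/2 + 1 = 170 − 10/2 + 1 = 166, so the closed region contains I + B = 166 + 10 = 176 lattice points.

176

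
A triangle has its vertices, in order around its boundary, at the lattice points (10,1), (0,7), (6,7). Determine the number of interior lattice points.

By the shoelace formula, twice the signed area is |[10·7 − 0·1] + [0·7 − 6·7] + [6·1 − 10·7]| = 36, so the area is 18.
Summing gcd(|Δx|,|Δy|) over the edges gives the boundary count: gcd(10,6) + gcd(6,0) + gcd(4,6) = 2+6+2 = 10.
Pick's theorem gives I = A − B/2 + 1 = 18 − 10/2 + 1 = 14.

14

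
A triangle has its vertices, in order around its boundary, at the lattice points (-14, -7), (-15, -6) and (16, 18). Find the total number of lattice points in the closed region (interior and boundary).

Using the shoelace formula, 2A = |((-14)·(-6) − (-15)·(-7)) + ((-15)·18 − 16·(-6)) + (16·(-7) − (-14)·18)| = 55, so the area is 55/2.
Summing gcd(|Δx|,|Δy|) over the edges gives the boundary count: gcd(1,1) + gcd(31,24) + gcd(30,25) = 1+1+5 = 7.
Pick's theorem gives I = A − B/2 + 1 = 55/2 − 7/2 + 1 = 25, so the closed region contains I + B = 25 + 7 = 32 lattice points.

32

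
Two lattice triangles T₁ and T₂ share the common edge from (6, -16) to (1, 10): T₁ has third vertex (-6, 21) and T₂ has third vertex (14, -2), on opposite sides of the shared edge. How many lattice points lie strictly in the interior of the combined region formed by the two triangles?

201

The union is the simple quadrilateral with vertices (6, -16), (-6, 21), (1, 10), (14, -2) in order.
Using the shoelace formula, 2A = |[6·21 − (-6)·(-16)] + [(-6)·10 − 1·21] + [1·(-2) − 14·10] + [14·(-16) − 6·(-2)]| = 405, so the area is 405/2.
Summing gcd(|Δx|,|Δy|) over the edges gives the boundary count: gcd(12,37) + gcd(7,11) + gcd(13,12) + gcd(8,14) = 1+1+1+2 = 5.
By Pick's theorem I = A − B/2 + 1 = 405/2 − 5/2 + 1 = 201.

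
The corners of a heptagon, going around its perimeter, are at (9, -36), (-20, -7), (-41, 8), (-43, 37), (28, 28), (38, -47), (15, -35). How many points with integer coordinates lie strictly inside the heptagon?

Using the shoelace formula, 2A = |[9·(-7) − (-20)·(-36)] + [(-20)·8 − (-41)·(-7)] + [(-41)·37 − (-43)·8] + [(-43)·28 − 28·37] + [28·(-47) − 38·28] + [38·(-35) − 15·(-47)] + [15·(-36) − 9·(-35)]| = 7873, so the area is 3936.5.
The number of boundary lattice points is Σ gcd(|Δx|,|Δy|) = gcd(29,29) + gcd(21,15) + gcd(2,29) + gcd(71,9) + gcd(10,75) + gcd(23,12) + gcd(6,1) = 29+3+1+1+5+1+1 = 41.
Pick's theorem gives I = A − B/2 + 1 = 3936.5 − 41/2 + 1 = 3917.

3917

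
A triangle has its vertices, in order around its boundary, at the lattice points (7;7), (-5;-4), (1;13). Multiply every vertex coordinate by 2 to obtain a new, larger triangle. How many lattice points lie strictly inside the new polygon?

Using the shoelace formula, 2A = |[7·(-4) − (-5)·7] + [(-5)·13 − 1·(-4)] + [1·7 − 7·13]| = 138, so the area is 69.
Along each edge there are gcd(|Δx|,|Δy|)+1 lattice points, so counting each shared vertex once the boundary has gcd(12,11) + gcd(6,17) + gcd(6,6) = 1+1+6 = 8.
Scaling by 2 multiplies the area by 2² = 4 (so the new area is 276) and multiplies the boundary lattice-point count by 2, giving 16.
By Pick's theorem, the interior count of the dilated polygon is 276 − 16/2 + 1 = 269.

269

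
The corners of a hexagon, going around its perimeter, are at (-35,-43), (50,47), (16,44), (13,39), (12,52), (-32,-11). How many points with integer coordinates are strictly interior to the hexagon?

Using the shoelace formula, 2A = |[(-35)·47 − 50·(-43)] + [50·44 − 16·47] + [16·39 − 13·44] + [13·52 − 12·39] + [12·(-11) − (-32)·52] + [(-32)·(-43) − (-35)·(-11)]| = 4736, so the area is 2368.
The number of boundary lattice points is Σ gcd(|Δx|,|Δy|) = gcd(85,90) + gcd(34,3) + gcd(3,5) + gcd(1,13) + gcd(44,63) + gcd(3,32) = 5+1+1+1+1+1 = 10.
By Pick's theorem A = I + B/2 − 1, so I = 2368 − 10/2 + 1 = 2364.

2364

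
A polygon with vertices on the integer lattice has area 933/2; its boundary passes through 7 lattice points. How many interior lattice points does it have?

464

Pick's theorem A = I + B/2 − 1 rearranges to I = A − B/2 + 1 = 933/2 − 7/2 + 1 = 464.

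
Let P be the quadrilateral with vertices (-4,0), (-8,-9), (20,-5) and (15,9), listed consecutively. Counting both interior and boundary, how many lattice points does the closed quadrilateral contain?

The shoelace formula gives twice the area as |[(-4)·(-9) − (-8)·0] + [(-8)·(-5) − 20·(-9)] + [20·9 − 15·(-5)] + [15·0 − (-4)·9]| = 547, so the area is 547/2.
Summing gcd(|Δx|,|Δy|) over the edges gives the boundary count: gcd(4,9) + gcd(28,4) + gcd(5,14) + gcd(19,9) = 1+4+1+1 = 7.
Pick's theorem gives I = A − B/2 + 1 = 547/2 − 7/2 + 1 = 271, so the closed region contains I + B = 271 + 7 = 278 lattice points.

278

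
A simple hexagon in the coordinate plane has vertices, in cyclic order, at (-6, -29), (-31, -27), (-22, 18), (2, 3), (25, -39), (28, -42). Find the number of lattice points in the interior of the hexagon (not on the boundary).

1575

Using the shoelace formula, 2A = |((-6)·(-27) − (-31)·(-29)) + ((-31)·18 − (-22)·(-27)) + ((-22)·3 − 2·18) + (2·(-39) − 25·3) + (25·(-42) − 28·(-39)) + (28·(-29) − (-6)·(-42))| = 3166, so the area is 1583.
Along each edge there are gcd(|Δx|,|Δy|)+1 lattice points, so counting each shared vertex once the boundary has gcd(25,2) + gcd(9,45) + gcd(24,15) + gcd(23,42) + gcd(3,3) + gcd(34,13) = 1+9+3+1+3+1 = 18.
Pick's theorem gives I = A − B/2 + 1 = 1583 − 18/2 + 1 = 1575.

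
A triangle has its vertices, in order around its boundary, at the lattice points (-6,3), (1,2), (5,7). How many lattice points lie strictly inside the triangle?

19

The shoelace formula gives twice the area as |[(-6)·2 − 1·3] + [1·7 − 5·2] + [5·3 − (-6)·7]| = 39, so the area is 19.5.
Summing gcd(|Δx|,|Δy|) over the edges gives the boundary count: gcd(7,1) + gcd(4,5) + gcd(11,4) = 1+1+1 = 3.
Pick's theorem gives I = A − B/2 + 1 = 19.5 − 3/2 + 1 = 19.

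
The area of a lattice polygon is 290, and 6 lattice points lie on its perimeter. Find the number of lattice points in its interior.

288

From Pick's theorem, I = A − B/2 + 1 = 290 − 6/2 + 1 = 288.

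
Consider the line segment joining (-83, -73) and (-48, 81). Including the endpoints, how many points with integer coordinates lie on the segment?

8

The number of lattice points on a segment between lattice points is gcd(|Δx|,|Δy|) + 1 = gcd(35,154) + 1 = 7 + 1 = 8.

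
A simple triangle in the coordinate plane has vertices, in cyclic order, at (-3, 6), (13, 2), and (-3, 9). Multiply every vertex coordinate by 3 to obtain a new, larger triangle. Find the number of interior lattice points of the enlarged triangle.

205

Using the shoelace formula, 2A = |[(-3)·2 − 13·6] + [13·9 − (-3)·2] + [(-3)·6 − (-3)·9]| = 48, so the area is 24.
Summing gcd(|Δx|,|Δy|) over the edges gives the boundary count: gcd(16,4) + gcd(16,7) + gcd(0,3) = 4+1+3 = 8.
Scaling by 3 multiplies the area by 3² = 9 (so the new area is 216) and multiplies the boundary lattice-point count by 3, giving 24.
By Pick's theorem, the interior count of the dilated polygon is 216 − 24/2 + 1 = 205.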